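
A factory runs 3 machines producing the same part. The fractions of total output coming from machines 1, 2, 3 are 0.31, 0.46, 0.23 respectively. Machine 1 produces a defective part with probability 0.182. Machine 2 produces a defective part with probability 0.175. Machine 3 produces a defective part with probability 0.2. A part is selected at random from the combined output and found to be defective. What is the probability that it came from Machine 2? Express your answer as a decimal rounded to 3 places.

Posterior probability ≈ 0.440

Tabulate prior·likelihood by source: [1] prior 0.31, lik 0.182, product 0.05642; [2] prior 0.46, lik 0.175, product 0.08050; [3] prior 0.23, lik 0.2, product 0.04600.
Normalizing constant = 0.18292; the posterior for Machine 2 is its product over the sum, 0.08050/0.18292 = 0.440.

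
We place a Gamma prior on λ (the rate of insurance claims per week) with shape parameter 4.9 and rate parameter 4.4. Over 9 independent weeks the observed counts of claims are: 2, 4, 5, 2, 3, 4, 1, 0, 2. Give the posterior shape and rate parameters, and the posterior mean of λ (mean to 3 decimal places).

The Poisson likelihood adds the total count to the shape and the number of exposure periods to the rate. Here ∑xᵢ = 23 and n = 9, so shape 4.9→27.9 and rate 4.4→13.4.
Posterior mean = shape/rate = 27.9/13.4 = 2.082.

Posterior: Gamma(shape=27.9, rate=13.4); mean ≈ 2.082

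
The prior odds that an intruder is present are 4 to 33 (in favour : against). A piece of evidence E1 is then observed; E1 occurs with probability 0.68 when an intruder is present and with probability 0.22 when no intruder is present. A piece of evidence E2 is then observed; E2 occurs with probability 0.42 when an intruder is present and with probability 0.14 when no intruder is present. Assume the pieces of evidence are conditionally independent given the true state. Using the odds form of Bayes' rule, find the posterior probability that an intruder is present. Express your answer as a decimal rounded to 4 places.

Posterior probability ≈ 0.5292

Prior odds = 4/33 = 0.12121.
Likelihood ratio for E1 = 0.68/0.22 = 3.0909.
Likelihood ratio for E2 = 0.42/0.14 = 3.0000.
Posterior odds = prior odds × LR₁ × LR₂ = 1.1240.
Posterior probability = odds/(1+odds) = 1.1240/2.1240 = 0.5292.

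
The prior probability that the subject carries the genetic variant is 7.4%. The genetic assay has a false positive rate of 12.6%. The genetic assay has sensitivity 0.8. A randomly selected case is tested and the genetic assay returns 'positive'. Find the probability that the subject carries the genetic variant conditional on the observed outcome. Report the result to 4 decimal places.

P(H | E) ≈ 0.3366

Let H be the event that the subject carries the genetic variant. P(H) = 0.074, so P(¬H) = 0.926. With E the 'positive' result, P(E|H) = 0.8 and P(E|¬H) = 0.126.
P(E) = 0.8·0.074 + 0.126·0.926 = 0.059200 + 0.11668 = 0.17588.
By Bayes' theorem, P(H|E) = 0.059200 / 0.17588 = 0.3366.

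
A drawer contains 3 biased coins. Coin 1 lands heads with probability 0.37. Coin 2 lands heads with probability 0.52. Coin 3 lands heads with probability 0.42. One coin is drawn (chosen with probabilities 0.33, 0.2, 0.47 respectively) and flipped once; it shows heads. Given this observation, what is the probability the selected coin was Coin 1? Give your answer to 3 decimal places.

Tabulate prior·likelihood by source: [1] prior 0.33, lik 0.37, product 0.1221; [2] prior 0.2, lik 0.52, product 0.1040; [3] prior 0.47, lik 0.42, product 0.1974.
Normalizing constant = 0.42350; the posterior for Coin 1 is its product over the sum, 0.1221/0.42350 = 0.288.

Posterior probability ≈ 0.288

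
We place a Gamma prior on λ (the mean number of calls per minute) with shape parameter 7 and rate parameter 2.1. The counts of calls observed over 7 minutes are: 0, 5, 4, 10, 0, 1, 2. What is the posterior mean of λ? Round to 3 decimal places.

Total count ∑xᵢ = 22 over n = 7 minutes.
Gamma is conjugate to the Poisson likelihood: posterior is Gamma(shape = 7+22 = 29, rate = 2.1+7 = 9.1).
Posterior mean = shape/rate = 29/9.1 = 3.187.

Posterior mean ≈ 3.187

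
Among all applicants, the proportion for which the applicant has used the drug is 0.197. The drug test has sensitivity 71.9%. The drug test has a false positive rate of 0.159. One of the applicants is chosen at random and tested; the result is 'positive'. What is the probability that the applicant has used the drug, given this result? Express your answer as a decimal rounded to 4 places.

P(H | E) ≈ 0.5259

Let H be the event that the applicant has used the drug. P(H) = 0.197, so P(¬H) = 0.803. With E the 'positive' result, P(E|H) = 0.719 and P(E|¬H) = 0.159.
P(E) = 0.719·0.197 + 0.159·0.803 = 0.14164 + 0.12768 = 0.26932.
By Bayes' theorem, P(H|E) = 0.14164 / 0.26932 = 0.5259.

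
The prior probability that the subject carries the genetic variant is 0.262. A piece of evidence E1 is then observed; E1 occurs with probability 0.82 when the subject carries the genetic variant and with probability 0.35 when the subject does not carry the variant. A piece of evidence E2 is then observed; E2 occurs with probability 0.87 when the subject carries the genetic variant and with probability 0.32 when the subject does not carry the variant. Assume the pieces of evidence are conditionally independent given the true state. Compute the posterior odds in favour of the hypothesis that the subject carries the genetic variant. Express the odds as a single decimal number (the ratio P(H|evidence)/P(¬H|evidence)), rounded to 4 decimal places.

Prior odds = 0.262/(1−0.262) = 0.35501. In log-odds, ln(0.35501) = -1.0356.
Add log likelihood ratios: ln(2.3429) + ln(2.7188) = 1.8515.
Posterior log-odds = 0.81594, so posterior odds = exp(0.81594) = 2.2613.

Posterior odds ≈ 2.2613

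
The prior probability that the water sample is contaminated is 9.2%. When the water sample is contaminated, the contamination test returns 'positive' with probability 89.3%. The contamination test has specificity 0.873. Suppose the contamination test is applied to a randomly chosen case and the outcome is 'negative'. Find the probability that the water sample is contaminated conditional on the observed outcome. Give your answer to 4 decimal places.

P(H | E) ≈ 0.0123

Write H for 'the water sample is contaminated'. Prior odds H:¬H = 0.092/0.908 = 0.10132. For the 'negative' outcome, the likelihood ratio is 0.107/0.873 = 0.12257.
Posterior odds = 0.10132 × 0.12257 = 0.012419, so P(H|E) = 0.012419/(1+0.012419) = 0.0123.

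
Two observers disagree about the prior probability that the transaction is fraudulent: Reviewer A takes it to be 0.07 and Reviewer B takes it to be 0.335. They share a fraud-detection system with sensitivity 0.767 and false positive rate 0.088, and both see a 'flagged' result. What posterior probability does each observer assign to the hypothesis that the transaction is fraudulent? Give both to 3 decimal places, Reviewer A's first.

Reviewer A: 0.396; Reviewer B: 0.814

P('+'|H) = 0.767, P('+'|¬H) = 0.088.
Reviewer A: numerator 0.767·0.07 = 0.053690; evidence = 0.053690+0.088·0.93 = 0.13553; posterior = 0.396.
Reviewer B: numerator 0.767·0.335 = 0.25695; evidence = 0.25695+0.088·0.665 = 0.31547; posterior = 0.814.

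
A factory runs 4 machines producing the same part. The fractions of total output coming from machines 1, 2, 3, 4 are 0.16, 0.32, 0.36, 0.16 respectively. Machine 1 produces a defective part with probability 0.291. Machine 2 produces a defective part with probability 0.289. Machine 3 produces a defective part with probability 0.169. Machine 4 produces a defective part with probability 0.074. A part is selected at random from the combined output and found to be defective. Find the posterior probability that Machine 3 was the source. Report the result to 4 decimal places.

Tabulate prior·likelihood by source: [1] prior 0.16, lik 0.291, product 0.04656; [2] prior 0.32, lik 0.289, product 0.09248; [3] prior 0.36, lik 0.169, product 0.06084; [4] prior 0.16, lik 0.074, product 0.01184.
Normalizing constant = 0.21172; the posterior for Machine 3 is its product over the sum, 0.06084/0.21172 = 0.2874.

Posterior probability ≈ 0.2874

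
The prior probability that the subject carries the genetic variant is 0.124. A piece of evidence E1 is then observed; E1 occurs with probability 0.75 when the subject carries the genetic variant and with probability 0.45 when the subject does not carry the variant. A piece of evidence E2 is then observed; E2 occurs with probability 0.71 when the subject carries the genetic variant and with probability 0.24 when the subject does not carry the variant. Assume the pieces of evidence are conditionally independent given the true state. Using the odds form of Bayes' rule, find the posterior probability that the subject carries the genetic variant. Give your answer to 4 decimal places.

Posterior probability ≈ 0.4110

Prior odds = 0.124/(1−0.124) = 0.14155. In log-odds, ln(0.14155) = -1.9551.
Add log likelihood ratios: ln(1.6667) + ln(2.9583) = 1.5955.
Posterior log-odds = -0.35963, so posterior odds = exp(-0.35963) = 0.69793. Converting, P(H|E) = 0.69793/1.6979 = 0.4110.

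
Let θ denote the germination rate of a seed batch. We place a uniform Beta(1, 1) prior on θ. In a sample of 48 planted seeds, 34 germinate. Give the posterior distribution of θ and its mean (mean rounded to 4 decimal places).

Observing 34 successes and 14 failures updates Beta(1, 1) by adding the success and failure counts to the two shape parameters: α = 1+34 = 35, β = 1+14 = 15.
E[θ | data] = 35/(35+15) = 0.7000.

Posterior: Beta(35, 15); mean ≈ 0.7000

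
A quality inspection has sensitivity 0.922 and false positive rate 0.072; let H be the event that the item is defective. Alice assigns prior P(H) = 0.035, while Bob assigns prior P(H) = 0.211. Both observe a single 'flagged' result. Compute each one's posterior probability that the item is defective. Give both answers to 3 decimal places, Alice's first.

P('+'|H) = 0.922, P('+'|¬H) = 0.072.
Alice: numerator 0.922·0.035 = 0.032270; evidence = 0.032270+0.072·0.965 = 0.10175; posterior = 0.317.
Bob: numerator 0.922·0.211 = 0.19454; evidence = 0.19454+0.072·0.789 = 0.25135; posterior = 0.774.

Alice: 0.317; Bob: 0.774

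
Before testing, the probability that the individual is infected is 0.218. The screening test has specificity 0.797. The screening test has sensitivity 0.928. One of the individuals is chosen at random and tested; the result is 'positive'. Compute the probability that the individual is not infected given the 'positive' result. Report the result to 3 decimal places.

Let H be the event that the individual is infected. P(H) = 0.218, so P(¬H) = 0.782. With E the 'positive' result, P(E|H) = 0.928 and P(E|¬H) = 0.203.
P(E) = 0.928·0.218 + 0.203·0.782 = 0.20230 + 0.15875 = 0.36105.
By Bayes' theorem, P(H|E) = 0.20230 / 0.36105 = 0.560. Hence P(¬H|E) = 1 − 0.560 = 0.440.

P(¬H | E) ≈ 0.440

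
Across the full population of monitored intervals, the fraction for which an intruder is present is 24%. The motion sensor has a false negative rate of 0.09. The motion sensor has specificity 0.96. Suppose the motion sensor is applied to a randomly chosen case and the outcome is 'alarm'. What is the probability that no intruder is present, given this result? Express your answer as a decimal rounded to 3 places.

P(¬H | E) ≈ 0.122

Let H be the event that an intruder is present. P(H) = 0.24, so P(¬H) = 0.76. With E the 'alarm' result, P(E|H) = 0.91 and P(E|¬H) = 0.04.
P(E) = 0.91·0.24 + 0.04·0.76 = 0.21840 + 0.030400 = 0.24880.
By Bayes' theorem, P(H|E) = 0.21840 / 0.24880 = 0.878. Hence P(¬H|E) = 1 − 0.878 = 0.122.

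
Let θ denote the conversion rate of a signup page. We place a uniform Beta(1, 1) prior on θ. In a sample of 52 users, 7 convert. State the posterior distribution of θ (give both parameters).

Observing 7 successes and 45 failures updates Beta(1, 1) by adding the success and failure counts to the two shape parameters: α = 1+7 = 8, β = 1+45 = 46.

Posterior: Beta(8, 46)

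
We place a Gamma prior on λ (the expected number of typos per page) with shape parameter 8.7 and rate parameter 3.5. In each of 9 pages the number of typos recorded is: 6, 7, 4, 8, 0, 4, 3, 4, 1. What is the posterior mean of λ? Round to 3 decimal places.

Total count ∑xᵢ = 37 over n = 9 pages.
Gamma is conjugate to the Poisson likelihood: posterior is Gamma(shape = 8.7+37 = 45.7, rate = 3.5+9 = 12.5).
E[λ | data] = 45.7/12.5 = 3.656.

Posterior mean ≈ 3.656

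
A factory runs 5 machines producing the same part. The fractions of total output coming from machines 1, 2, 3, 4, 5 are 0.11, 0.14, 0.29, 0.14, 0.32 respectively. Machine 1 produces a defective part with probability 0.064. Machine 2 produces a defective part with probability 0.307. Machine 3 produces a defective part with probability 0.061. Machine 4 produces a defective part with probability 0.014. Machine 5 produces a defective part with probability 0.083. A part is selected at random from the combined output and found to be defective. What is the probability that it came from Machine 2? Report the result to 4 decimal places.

Posterior probability ≈ 0.4466

Tabulate prior·likelihood by source: [1] prior 0.11, lik 0.064, product 0.007040; [2] prior 0.14, lik 0.307, product 0.04298; [3] prior 0.29, lik 0.061, product 0.01769; [4] prior 0.14, lik 0.014, product 0.001960; [5] prior 0.32, lik 0.083, product 0.02656.
Normalizing constant = 0.096230; the posterior for Machine 2 is its product over the sum, 0.04298/0.096230 = 0.4466.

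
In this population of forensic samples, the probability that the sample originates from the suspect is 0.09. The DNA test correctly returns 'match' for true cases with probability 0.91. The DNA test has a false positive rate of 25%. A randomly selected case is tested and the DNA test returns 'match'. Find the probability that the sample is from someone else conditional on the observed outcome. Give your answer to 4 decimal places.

P(¬H | E) ≈ 0.7353

Write H for 'the sample originates from the suspect'. Prior odds H:¬H = 0.09/0.91 = 0.098901. For the 'match' outcome, the likelihood ratio is 0.91/0.25 = 3.6400.
Posterior odds = 0.098901 × 3.6400 = 0.36000, so P(H|E) = 0.36000/(1+0.36000) = 0.2647. Then P(¬H|E) = 1 − 0.2647 = 0.7353.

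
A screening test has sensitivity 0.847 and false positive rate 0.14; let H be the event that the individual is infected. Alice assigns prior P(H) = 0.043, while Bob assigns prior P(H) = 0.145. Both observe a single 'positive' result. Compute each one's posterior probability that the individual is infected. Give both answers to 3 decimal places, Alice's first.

The likelihood ratio for a 'positive' result is 0.847/0.14 = 6.0500.
Alice: prior odds 0.043/0.957 = 0.044932; posterior odds 0.27184; posterior probability 0.214.
Bob: prior odds 0.145/0.855 = 0.16959; posterior odds 1.0260; posterior probability 0.506.

Alice: 0.214; Bob: 0.506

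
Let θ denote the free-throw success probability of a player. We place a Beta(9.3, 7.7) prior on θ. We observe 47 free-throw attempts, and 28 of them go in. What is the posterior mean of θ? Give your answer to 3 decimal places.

Posterior mean ≈ 0.583

The binomial likelihood is conjugate to the Beta prior: with 28 successes and 19 failures, the posterior is Beta(9.3+28, 7.7+19) = Beta(37.3, 26.7).
E[θ | data] = 37.3/(37.3+26.7) = 0.583.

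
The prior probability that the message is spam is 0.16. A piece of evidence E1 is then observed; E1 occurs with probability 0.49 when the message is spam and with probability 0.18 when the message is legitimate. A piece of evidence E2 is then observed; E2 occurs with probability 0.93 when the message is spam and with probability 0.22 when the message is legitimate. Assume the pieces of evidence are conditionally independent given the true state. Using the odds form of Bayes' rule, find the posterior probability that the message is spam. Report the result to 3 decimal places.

Posterior probability ≈ 0.687

Prior odds = 0.16/(1−0.16) = 0.19048.
Likelihood ratio for E1 = 0.49/0.18 = 2.7222.
Likelihood ratio for E2 = 0.93/0.22 = 4.2273.
Posterior odds = prior odds × LR₁ × LR₂ = 2.1919.
Posterior probability = odds/(1+odds) = 2.1919/3.1919 = 0.687.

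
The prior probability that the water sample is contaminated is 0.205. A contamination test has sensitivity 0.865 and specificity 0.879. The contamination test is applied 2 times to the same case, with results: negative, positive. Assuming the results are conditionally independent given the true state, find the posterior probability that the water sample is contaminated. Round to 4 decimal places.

Posterior P(H) ≈ 0.2206

Let H be the event that the water sample is contaminated; start with P(H) = 0.205. P('positive'|H) = 0.865, P('positive'|¬H) = 0.121.
Update on result 1 ('negative'): P(H) ← 0.135·0.2050 / (0.135·0.2050 + 0.879·0.7950) = 0.027675/0.72648 = 0.0381.
Update on result 2 ('positive'): P(H) ← 0.865·0.0381 / (0.865·0.0381 + 0.121·0.9619) = 0.032952/0.14934 = 0.2206.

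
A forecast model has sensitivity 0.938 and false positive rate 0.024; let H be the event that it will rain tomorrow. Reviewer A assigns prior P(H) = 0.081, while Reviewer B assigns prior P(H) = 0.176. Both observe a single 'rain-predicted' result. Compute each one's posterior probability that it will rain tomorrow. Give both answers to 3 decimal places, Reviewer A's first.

Reviewer A: 0.775; Reviewer B: 0.893

P('+'|H) = 0.938, P('+'|¬H) = 0.024.
Reviewer A: numerator 0.938·0.081 = 0.075978; evidence = 0.075978+0.024·0.919 = 0.098034; posterior = 0.775.
Reviewer B: numerator 0.938·0.176 = 0.16509; evidence = 0.16509+0.024·0.824 = 0.18486; posterior = 0.893.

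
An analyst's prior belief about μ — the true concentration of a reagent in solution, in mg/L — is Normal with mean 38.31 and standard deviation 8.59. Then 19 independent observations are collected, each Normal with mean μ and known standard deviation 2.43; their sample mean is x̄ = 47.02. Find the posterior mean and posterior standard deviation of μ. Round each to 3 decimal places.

Posterior mean ≈ 46.983; posterior SD ≈ 0.556

Prior precision 1/τ₀² = 1/8.59² = 0.0135523; data precision n/σ² = 19/2.43² = 3.21767.
Posterior precision = 0.0135523 + 3.21767 = 3.23122, giving posterior SD = 1/√3.23122 = 0.556.
Posterior mean = (0.0135523·38.31 + 3.21767·47.02) / 3.23122 = 46.983.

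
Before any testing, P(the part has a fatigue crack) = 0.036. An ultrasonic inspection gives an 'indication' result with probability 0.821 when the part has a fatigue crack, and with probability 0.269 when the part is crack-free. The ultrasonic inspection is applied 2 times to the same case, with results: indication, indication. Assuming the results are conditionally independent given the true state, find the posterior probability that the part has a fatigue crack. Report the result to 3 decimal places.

Posterior P(H) ≈ 0.258

With H the event that the part has a fatigue crack, the joint likelihood of the observed sequence is P(data|H) = 0.821·0.821 = 0.67404 and P(data|¬H) = 0.269·0.269 = 0.072361.
Bayes: P(H|data) = 0.036·0.67404 / (0.036·0.67404 + 0.964·0.072361) = 0.024265/0.094021 = 0.2581.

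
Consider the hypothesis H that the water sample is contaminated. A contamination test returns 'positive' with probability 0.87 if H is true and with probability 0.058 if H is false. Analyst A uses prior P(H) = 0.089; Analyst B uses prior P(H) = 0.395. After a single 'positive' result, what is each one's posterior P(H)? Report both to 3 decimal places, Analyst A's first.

P('+'|H) = 0.87, P('+'|¬H) = 0.058.
Analyst A: numerator 0.87·0.089 = 0.077430; evidence = 0.077430+0.058·0.911 = 0.13027; posterior = 0.594.
Analyst B: numerator 0.87·0.395 = 0.34365; evidence = 0.34365+0.058·0.605 = 0.37874; posterior = 0.907.

Analyst A: 0.594; Analyst B: 0.907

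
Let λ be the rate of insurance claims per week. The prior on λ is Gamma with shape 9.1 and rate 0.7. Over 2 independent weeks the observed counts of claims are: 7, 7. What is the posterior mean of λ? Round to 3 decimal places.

Posterior mean ≈ 8.556

Total count ∑xᵢ = 14 over n = 2 weeks.
Gamma is conjugate to the Poisson likelihood: posterior is Gamma(shape = 9.1+14 = 23.1, rate = 0.7+2 = 2.7).
E[λ | data] = 23.1/2.7 = 8.556.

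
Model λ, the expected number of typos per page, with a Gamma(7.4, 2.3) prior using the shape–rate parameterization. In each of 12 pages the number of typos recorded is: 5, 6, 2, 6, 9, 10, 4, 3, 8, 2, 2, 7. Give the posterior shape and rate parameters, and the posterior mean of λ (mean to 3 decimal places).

Posterior: Gamma(shape=71.4, rate=14.3); mean ≈ 4.993

Total count ∑xᵢ = 64 over n = 12 pages.
Gamma is conjugate to the Poisson likelihood: posterior is Gamma(shape = 7.4+64 = 71.4, rate = 2.3+12 = 14.3).
Posterior mean = shape/rate = 71.4/14.3 = 4.993.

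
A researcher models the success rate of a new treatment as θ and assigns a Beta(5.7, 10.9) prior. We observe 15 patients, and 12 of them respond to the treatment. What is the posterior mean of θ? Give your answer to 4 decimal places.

Observing 12 successes and 3 failures updates Beta(5.7, 10.9) by adding the success and failure counts to the two shape parameters: α = 5.7+12 = 17.7, β = 10.9+3 = 13.9.
Posterior mean = α/(α+β) = 17.7/31.6 = 0.5601.

Posterior mean ≈ 0.5601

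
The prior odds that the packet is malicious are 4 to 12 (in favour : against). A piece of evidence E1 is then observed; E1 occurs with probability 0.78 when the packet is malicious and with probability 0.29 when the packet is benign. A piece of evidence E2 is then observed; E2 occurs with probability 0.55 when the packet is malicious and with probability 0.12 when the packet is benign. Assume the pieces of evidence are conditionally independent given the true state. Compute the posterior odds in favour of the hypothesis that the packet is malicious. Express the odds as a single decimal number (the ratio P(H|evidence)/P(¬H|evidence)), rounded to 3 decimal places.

Prior odds = 4/12 = 0.33333.
Likelihood ratio for E1 = 0.78/0.29 = 2.6897.
Likelihood ratio for E2 = 0.55/0.12 = 4.5833.
Posterior odds = prior odds × LR₁ × LR₂ = 4.1092.

Posterior odds ≈ 4.109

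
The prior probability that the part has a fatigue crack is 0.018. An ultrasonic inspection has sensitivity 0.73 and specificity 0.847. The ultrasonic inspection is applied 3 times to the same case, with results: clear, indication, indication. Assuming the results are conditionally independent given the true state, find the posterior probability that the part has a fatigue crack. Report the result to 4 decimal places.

Posterior P(H) ≈ 0.1174

With H the event that the part has a fatigue crack, the joint likelihood of the observed sequence is P(data|H) = 0.27·0.73·0.73 = 0.14388 and P(data|¬H) = 0.847·0.153·0.153 = 0.019827.
Bayes: P(H|data) = 0.018·0.14388 / (0.018·0.14388 + 0.982·0.019827) = 0.0025899/0.022060 = 0.1174.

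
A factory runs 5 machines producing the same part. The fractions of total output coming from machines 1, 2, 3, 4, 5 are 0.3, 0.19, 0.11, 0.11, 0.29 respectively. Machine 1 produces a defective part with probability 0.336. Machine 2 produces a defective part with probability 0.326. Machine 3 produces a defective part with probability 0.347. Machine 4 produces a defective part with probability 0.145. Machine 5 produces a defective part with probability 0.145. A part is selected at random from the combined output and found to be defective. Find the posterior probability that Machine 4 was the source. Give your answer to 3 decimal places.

Tabulate prior·likelihood by source: [1] prior 0.3, lik 0.336, product 0.1008; [2] prior 0.19, lik 0.326, product 0.06194; [3] prior 0.11, lik 0.347, product 0.03817; [4] prior 0.11, lik 0.145, product 0.01595; [5] prior 0.29, lik 0.145, product 0.04205.
Normalizing constant = 0.25891; the posterior for Machine 4 is its product over the sum, 0.01595/0.25891 = 0.062.

Posterior probability ≈ 0.062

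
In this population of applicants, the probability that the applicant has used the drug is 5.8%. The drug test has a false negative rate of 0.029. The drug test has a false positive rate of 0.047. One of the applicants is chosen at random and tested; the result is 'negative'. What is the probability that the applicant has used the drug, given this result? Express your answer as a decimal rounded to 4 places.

P(H | E) ≈ 0.0019

Let H be the event that the applicant has used the drug. P(H) = 0.058, so P(¬H) = 0.942. With E the 'negative' result, P(E|H) = 0.029 and P(E|¬H) = 0.953.
P(E) = 0.029·0.058 + 0.953·0.942 = 0.0016820 + 0.89773 = 0.89941.
By Bayes' theorem, P(H|E) = 0.0016820 / 0.89941 = 0.0019.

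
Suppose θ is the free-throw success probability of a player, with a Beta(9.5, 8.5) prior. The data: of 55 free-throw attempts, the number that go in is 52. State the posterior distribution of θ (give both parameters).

Observing 52 successes and 3 failures updates Beta(9.5, 8.5) by adding the success and failure counts to the two shape parameters: α = 9.5+52 = 61.5, β = 8.5+3 = 11.5.

Posterior: Beta(61.5, 11.5)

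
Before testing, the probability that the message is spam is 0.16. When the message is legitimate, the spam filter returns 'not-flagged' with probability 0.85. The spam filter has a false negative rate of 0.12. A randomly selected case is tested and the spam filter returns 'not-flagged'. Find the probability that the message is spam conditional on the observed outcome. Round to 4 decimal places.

P(H | E) ≈ 0.0262

Let H be the event that the message is spam. P(H) = 0.16, so P(¬H) = 0.84. With E the 'not-flagged' result, P(E|H) = 0.12 and P(E|¬H) = 0.85.
P(E) = 0.12·0.16 + 0.85·0.84 = 0.019200 + 0.71400 = 0.73320.
By Bayes' theorem, P(H|E) = 0.019200 / 0.73320 = 0.0262.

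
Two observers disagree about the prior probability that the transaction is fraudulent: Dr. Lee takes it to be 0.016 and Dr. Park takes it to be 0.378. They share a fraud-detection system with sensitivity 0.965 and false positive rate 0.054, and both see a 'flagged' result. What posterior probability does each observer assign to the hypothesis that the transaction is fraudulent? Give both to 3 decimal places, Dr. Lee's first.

The likelihood ratio for a 'flagged' result is 0.965/0.054 = 17.870.
Dr. Lee: prior odds 0.016/0.984 = 0.016260; posterior odds 0.29058; posterior probability 0.225.
Dr. Park: prior odds 0.378/0.622 = 0.60772; posterior odds 10.860; posterior probability 0.916.

Dr. Lee: 0.225; Dr. Park: 0.916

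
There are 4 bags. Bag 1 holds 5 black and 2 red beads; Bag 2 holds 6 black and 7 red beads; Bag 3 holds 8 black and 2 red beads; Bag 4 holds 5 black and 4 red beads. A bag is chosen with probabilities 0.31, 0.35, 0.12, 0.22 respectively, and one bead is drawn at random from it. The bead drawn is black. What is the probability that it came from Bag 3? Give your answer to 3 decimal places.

Tabulate prior·likelihood by source: [1] prior 0.31, lik 0.7143, product 0.2214; [2] prior 0.35, lik 0.4615, product 0.1615; [3] prior 0.12, lik 0.8, product 0.09600; [4] prior 0.22, lik 0.5556, product 0.1222.
Normalizing constant = 0.60119; the posterior for Bag 3 is its product over the sum, 0.09600/0.60119 = 0.160.

Posterior probability ≈ 0.160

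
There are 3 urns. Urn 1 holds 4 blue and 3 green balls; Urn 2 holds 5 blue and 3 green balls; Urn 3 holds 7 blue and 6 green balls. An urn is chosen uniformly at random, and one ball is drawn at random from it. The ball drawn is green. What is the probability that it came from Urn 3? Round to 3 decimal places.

Tabulate prior·likelihood by source: [1] prior 0.333333, lik 0.4286, product 0.1429; [2] prior 0.333333, lik 0.375, product 0.1250; [3] prior 0.333333, lik 0.4615, product 0.1538.
Normalizing constant = 0.42170; the posterior for Urn 3 is its product over the sum, 0.1538/0.42170 = 0.365.

Posterior probability ≈ 0.365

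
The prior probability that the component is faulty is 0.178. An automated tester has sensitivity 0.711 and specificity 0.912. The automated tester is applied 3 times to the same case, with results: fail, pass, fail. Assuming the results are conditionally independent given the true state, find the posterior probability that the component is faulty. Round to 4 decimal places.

With H the event that the component is faulty, the joint likelihood of the observed sequence is P(data|H) = 0.711·0.289·0.711 = 0.14610 and P(data|¬H) = 0.088·0.912·0.088 = 0.0070625.
Bayes: P(H|data) = 0.178·0.14610 / (0.178·0.14610 + 0.822·0.0070625) = 0.026005/0.031810 = 0.8175.

Posterior P(H) ≈ 0.8175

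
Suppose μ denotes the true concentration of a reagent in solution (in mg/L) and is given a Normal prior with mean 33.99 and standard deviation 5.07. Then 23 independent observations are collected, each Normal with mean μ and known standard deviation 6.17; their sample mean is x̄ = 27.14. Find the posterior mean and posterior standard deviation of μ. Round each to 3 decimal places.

Prior precision 1/τ₀² = 1/5.07² = 0.0389031; data precision n/σ² = 23/6.17² = 0.604168.
Posterior precision = 0.0389031 + 0.604168 = 0.643071, giving posterior SD = 1/√0.643071 = 1.247.
Posterior mean = (0.0389031·33.99 + 0.604168·27.14) / 0.643071 = 27.554.

Posterior mean ≈ 27.554; posterior SD ≈ 1.247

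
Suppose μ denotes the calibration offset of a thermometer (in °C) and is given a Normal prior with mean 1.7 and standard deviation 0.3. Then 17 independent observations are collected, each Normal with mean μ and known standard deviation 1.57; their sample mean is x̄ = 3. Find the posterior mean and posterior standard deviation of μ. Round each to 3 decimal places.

Prior precision 1/τ₀² = 1/0.3² = 11.1111; data precision n/σ² = 17/1.57² = 6.89683.
Posterior precision = 11.1111 + 6.89683 = 18.0079, giving posterior SD = 1/√18.0079 = 0.236.
Posterior mean = (11.1111·1.7 + 6.89683·3) / 18.0079 = 2.198.

Posterior mean ≈ 2.198; posterior SD ≈ 0.236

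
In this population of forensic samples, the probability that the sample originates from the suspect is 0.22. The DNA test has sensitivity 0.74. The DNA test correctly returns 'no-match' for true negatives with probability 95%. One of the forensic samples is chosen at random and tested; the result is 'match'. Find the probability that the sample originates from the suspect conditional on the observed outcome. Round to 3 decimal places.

Write H for 'the sample originates from the suspect'. Prior odds H:¬H = 0.22/0.78 = 0.28205. For the 'match' outcome, the likelihood ratio is 0.74/0.05 = 14.800.
Posterior odds = 0.28205 × 14.800 = 4.1744, so P(H|E) = 4.1744/(1+4.1744) = 0.807.

P(H | E) ≈ 0.807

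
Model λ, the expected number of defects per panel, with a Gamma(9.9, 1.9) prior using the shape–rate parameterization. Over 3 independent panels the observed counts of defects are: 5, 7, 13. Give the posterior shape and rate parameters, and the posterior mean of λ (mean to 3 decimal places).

Posterior: Gamma(shape=34.9, rate=4.9); mean ≈ 7.122

Total count ∑xᵢ = 25 over n = 3 panels.
Gamma is conjugate to the Poisson likelihood: posterior is Gamma(shape = 9.9+25 = 34.9, rate = 1.9+3 = 4.9).
Posterior mean = shape/rate = 34.9/4.9 = 7.122.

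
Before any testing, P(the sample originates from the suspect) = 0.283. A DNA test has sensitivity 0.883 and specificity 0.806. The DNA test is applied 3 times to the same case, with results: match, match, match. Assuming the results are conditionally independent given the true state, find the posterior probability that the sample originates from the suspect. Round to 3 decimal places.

Posterior P(H) ≈ 0.974

With H the event that the sample originates from the suspect, the joint likelihood of the observed sequence is P(data|H) = 0.883·0.883·0.883 = 0.68847 and P(data|¬H) = 0.194·0.194·0.194 = 0.0073014.
Bayes: P(H|data) = 0.283·0.68847 / (0.283·0.68847 + 0.717·0.0073014) = 0.19484/0.20007 = 0.9738.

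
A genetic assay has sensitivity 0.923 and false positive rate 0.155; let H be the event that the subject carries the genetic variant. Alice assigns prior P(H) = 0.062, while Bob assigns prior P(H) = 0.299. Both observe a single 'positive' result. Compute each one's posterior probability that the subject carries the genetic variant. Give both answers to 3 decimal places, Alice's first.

Alice: 0.282; Bob: 0.718

P('+'|H) = 0.923, P('+'|¬H) = 0.155.
Alice: numerator 0.923·0.062 = 0.057226; evidence = 0.057226+0.155·0.938 = 0.20262; posterior = 0.282.
Bob: numerator 0.923·0.299 = 0.27598; evidence = 0.27598+0.155·0.701 = 0.38463; posterior = 0.718.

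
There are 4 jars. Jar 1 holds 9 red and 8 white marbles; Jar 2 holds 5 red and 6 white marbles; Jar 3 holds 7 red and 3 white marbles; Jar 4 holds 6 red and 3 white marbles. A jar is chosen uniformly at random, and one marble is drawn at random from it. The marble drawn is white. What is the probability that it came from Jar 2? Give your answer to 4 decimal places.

P(white|Jar 1) = 0.4706; P(white|Jar 2) = 0.5455; P(white|Jar 3) = 0.3; P(white|Jar 4) = 0.3333.
Prior × likelihood for each source: 0.25·0.4706=0.1176, 0.25·0.5455=0.1364, 0.25·0.3=0.07500, 0.25·0.3333=0.08333. Summing gives P(white) = 0.41234.
P(Jar 2 | white) = 0.1364 / 0.41234 = 0.3307.

Posterior probability ≈ 0.3307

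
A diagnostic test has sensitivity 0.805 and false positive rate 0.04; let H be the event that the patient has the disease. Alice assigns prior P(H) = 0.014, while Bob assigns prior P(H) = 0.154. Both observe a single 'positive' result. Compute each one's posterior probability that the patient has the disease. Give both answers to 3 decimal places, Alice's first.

P('+'|H) = 0.805, P('+'|¬H) = 0.04.
Alice: numerator 0.805·0.014 = 0.011270; evidence = 0.011270+0.04·0.986 = 0.050710; posterior = 0.222.
Bob: numerator 0.805·0.154 = 0.12397; evidence = 0.12397+0.04·0.846 = 0.15781; posterior = 0.786.

Alice: 0.222; Bob: 0.786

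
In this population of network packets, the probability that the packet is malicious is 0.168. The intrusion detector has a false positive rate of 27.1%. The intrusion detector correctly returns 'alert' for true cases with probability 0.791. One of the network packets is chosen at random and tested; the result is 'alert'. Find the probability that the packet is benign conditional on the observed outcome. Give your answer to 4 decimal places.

Write H for 'the packet is malicious'. Prior odds H:¬H = 0.168/0.832 = 0.20192. For the 'alert' outcome, the likelihood ratio is 0.791/0.271 = 2.9188.
Posterior odds = 0.20192 × 2.9188 = 0.58938, so P(H|E) = 0.58938/(1+0.58938) = 0.3708. Then P(¬H|E) = 1 − 0.3708 = 0.6292.

P(¬H | E) ≈ 0.6292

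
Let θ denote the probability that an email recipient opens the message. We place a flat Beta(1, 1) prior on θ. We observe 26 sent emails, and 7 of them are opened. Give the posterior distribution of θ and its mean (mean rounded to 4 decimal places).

Posterior: Beta(8, 20); mean ≈ 0.2857

Observing 7 successes and 19 failures updates Beta(1, 1) by adding the success and failure counts to the two shape parameters: α = 1+7 = 8, β = 1+19 = 20.
E[θ | data] = 8/(8+20) = 0.2857.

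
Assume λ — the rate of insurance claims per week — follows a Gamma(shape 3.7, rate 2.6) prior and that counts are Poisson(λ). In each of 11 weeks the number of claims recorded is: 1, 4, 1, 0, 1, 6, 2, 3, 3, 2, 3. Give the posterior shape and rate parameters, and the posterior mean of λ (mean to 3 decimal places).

Total count ∑xᵢ = 26 over n = 11 weeks.
Gamma is conjugate to the Poisson likelihood: posterior is Gamma(shape = 3.7+26 = 29.7, rate = 2.6+11 = 13.6).
Posterior mean = shape/rate = 29.7/13.6 = 2.184.

Posterior: Gamma(shape=29.7, rate=13.6); mean ≈ 2.184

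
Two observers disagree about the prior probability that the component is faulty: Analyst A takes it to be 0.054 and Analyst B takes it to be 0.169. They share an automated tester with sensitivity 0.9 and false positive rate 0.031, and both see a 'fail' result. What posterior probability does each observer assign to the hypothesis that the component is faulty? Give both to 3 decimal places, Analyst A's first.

P('+'|H) = 0.9, P('+'|¬H) = 0.031.
Analyst A: numerator 0.9·0.054 = 0.048600; evidence = 0.048600+0.031·0.946 = 0.077926; posterior = 0.624.
Analyst B: numerator 0.9·0.169 = 0.15210; evidence = 0.15210+0.031·0.831 = 0.17786; posterior = 0.855.

Analyst A: 0.624; Analyst B: 0.855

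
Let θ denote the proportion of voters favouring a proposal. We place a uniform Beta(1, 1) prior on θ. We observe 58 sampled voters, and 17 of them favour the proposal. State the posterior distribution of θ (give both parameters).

Posterior: Beta(18, 42)

Observing 17 successes and 41 failures updates Beta(1, 1) by adding the success and failure counts to the two shape parameters: α = 1+17 = 18, β = 1+41 = 42.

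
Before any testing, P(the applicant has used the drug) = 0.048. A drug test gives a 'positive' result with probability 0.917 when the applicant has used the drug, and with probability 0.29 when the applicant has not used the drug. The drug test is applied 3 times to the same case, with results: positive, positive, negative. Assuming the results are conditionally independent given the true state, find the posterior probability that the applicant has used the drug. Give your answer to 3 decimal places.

Posterior P(H) ≈ 0.056

With H the event that the applicant has used the drug, the joint likelihood of the observed sequence is P(data|H) = 0.917·0.917·0.083 = 0.069794 and P(data|¬H) = 0.29·0.29·0.71 = 0.059711.
Bayes: P(H|data) = 0.048·0.069794 / (0.048·0.069794 + 0.952·0.059711) = 0.0033501/0.060195 = 0.0557.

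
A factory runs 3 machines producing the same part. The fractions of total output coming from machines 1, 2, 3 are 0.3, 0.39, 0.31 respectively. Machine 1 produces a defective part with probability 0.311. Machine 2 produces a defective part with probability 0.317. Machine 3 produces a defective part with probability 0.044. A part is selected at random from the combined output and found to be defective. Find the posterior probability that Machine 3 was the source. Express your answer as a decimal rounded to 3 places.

Posterior probability ≈ 0.059

Tabulate prior·likelihood by source: [1] prior 0.3, lik 0.311, product 0.09330; [2] prior 0.39, lik 0.317, product 0.1236; [3] prior 0.31, lik 0.044, product 0.01364.
Normalizing constant = 0.23057; the posterior for Machine 3 is its product over the sum, 0.01364/0.23057 = 0.059.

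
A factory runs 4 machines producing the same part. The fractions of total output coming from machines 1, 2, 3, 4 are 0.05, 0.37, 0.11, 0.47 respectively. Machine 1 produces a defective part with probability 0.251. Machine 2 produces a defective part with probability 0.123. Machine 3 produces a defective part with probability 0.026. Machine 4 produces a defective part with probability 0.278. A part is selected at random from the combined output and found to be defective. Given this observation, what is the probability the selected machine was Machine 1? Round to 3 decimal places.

Posterior probability ≈ 0.066

Tabulate prior·likelihood by source: [1] prior 0.05, lik 0.251, product 0.01255; [2] prior 0.37, lik 0.123, product 0.04551; [3] prior 0.11, lik 0.026, product 0.002860; [4] prior 0.47, lik 0.278, product 0.1307.
Normalizing constant = 0.19158; the posterior for Machine 1 is its product over the sum, 0.01255/0.19158 = 0.066.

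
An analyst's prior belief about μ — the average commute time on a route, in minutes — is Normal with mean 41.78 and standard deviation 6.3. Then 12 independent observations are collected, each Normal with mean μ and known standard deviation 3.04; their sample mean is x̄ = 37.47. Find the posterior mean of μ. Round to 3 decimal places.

Posterior mean ≈ 37.552

Prior precision 1/τ₀² = 1/6.3² = 0.0251953; data precision n/σ² = 12/3.04² = 1.29848.
Posterior precision = 0.0251953 + 1.29848 = 1.32367.
Posterior mean = (0.0251953·41.78 + 1.29848·37.47) / 1.32367 = 37.552.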